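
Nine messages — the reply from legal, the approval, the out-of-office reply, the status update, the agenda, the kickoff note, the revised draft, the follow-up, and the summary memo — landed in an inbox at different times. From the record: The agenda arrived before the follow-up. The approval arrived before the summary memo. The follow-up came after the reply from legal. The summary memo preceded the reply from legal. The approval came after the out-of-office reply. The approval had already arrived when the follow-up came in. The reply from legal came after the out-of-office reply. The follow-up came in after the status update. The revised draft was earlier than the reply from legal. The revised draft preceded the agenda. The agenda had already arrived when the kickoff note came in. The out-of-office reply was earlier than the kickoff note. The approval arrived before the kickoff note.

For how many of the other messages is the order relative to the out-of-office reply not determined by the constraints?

3

Forced after the out-of-office reply: the approval, the follow-up, the kickoff note, the reply from legal, and the summary memo.
That leaves the agenda, the revised draft, and the status update with no forced order relative to the out-of-office reply — 3.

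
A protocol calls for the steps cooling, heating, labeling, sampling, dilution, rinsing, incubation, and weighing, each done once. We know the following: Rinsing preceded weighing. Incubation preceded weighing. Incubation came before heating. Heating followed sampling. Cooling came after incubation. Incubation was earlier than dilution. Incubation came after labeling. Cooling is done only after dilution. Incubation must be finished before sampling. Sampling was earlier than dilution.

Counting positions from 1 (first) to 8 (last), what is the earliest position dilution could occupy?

Incubation, labeling, and sampling must all come before dilution — 3 forced predecessors.
Nothing else is forced ahead of dilution, so its earliest slot is position 3 + 1 = 4.

4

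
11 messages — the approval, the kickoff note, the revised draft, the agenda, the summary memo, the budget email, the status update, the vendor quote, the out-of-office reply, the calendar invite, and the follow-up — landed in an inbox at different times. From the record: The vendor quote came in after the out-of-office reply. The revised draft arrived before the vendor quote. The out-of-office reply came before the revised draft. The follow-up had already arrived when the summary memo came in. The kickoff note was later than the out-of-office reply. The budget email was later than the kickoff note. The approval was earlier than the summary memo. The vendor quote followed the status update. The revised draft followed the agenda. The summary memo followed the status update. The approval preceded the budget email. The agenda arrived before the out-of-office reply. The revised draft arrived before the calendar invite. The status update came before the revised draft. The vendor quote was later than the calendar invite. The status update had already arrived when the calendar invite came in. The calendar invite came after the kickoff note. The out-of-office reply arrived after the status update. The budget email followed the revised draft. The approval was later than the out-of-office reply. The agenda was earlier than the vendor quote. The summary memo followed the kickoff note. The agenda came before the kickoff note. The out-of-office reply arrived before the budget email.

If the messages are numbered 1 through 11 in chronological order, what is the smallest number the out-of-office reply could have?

The agenda and the status update must both come before the out-of-office reply — 2 forced predecessors.
Nothing else is forced ahead of the out-of-office reply, so its earliest slot is position 2 + 1 = 3.

3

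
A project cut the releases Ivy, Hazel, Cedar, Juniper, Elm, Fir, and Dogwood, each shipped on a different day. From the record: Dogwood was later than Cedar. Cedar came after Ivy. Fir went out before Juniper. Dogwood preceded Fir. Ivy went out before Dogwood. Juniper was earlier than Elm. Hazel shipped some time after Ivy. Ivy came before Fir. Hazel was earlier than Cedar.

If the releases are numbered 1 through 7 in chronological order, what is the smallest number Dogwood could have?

4

Cedar, Hazel, and Ivy must all come before Dogwood — 3 forced predecessors.
Nothing else is forced ahead of Dogwood, so its earliest slot is position 3 + 1 = 4.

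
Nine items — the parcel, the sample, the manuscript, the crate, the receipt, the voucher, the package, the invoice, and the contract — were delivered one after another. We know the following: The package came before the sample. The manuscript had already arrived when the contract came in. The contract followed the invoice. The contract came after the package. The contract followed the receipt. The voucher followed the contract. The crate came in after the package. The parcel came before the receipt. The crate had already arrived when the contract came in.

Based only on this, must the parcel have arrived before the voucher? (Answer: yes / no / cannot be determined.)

yes

Chain the constraints: the parcel → the receipt → the contract → the voucher. Each link is directly stated, so the parcel comes before the voucher.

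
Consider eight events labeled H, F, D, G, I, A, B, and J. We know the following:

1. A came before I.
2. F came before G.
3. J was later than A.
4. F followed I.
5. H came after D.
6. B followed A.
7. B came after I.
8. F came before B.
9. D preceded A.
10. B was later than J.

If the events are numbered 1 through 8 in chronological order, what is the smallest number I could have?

A and D must both come before I — 2 forced predecessors.
Nothing else is forced ahead of I, so its earliest slot is position 2 + 1 = 3.

3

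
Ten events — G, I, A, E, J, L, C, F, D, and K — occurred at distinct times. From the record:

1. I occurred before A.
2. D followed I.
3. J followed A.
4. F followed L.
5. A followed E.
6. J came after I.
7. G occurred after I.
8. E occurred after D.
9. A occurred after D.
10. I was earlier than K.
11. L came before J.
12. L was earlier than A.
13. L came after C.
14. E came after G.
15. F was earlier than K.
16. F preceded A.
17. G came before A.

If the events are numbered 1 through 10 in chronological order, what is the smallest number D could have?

I must come before D — 1 forced predecessor.
Nothing else is forced ahead of D, so its earliest slot is position 1 + 1 = 2.

2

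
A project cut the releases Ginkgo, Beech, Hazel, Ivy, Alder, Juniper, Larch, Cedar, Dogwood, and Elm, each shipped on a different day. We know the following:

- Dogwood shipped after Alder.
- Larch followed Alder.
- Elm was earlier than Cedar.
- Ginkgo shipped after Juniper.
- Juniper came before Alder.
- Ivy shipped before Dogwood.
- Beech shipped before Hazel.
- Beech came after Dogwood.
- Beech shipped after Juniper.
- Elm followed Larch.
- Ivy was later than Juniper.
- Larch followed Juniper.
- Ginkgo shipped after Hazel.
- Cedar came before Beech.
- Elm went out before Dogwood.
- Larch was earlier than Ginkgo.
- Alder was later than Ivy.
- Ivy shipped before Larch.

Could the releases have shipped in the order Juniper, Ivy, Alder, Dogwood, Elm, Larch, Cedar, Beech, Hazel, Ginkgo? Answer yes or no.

no

The constraints require Elm before Dogwood, but in the proposed sequence Dogwood appears ahead of Elm. That one violation is enough.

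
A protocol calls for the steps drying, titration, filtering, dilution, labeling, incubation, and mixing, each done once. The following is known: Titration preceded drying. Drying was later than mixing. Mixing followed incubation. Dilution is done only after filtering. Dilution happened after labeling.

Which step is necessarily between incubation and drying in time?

mixing

Tracing the constraints gives incubation → mixing → drying, so mixing sits after incubation and before drying.
No other step is forced both after incubation and before drying.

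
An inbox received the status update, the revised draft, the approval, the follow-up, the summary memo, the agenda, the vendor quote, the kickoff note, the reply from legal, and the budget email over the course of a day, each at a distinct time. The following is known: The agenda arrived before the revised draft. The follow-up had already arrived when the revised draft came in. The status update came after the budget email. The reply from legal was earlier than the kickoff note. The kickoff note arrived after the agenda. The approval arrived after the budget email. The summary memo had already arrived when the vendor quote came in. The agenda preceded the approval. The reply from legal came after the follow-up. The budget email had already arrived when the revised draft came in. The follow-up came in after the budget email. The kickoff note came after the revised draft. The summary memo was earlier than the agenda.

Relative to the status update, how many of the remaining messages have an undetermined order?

Forced before the status update: the budget email.
That leaves the agenda, the approval, the follow-up, the kickoff note, the reply from legal, the revised draft, the summary memo, and the vendor quote with no forced order relative to the status update — 8.

8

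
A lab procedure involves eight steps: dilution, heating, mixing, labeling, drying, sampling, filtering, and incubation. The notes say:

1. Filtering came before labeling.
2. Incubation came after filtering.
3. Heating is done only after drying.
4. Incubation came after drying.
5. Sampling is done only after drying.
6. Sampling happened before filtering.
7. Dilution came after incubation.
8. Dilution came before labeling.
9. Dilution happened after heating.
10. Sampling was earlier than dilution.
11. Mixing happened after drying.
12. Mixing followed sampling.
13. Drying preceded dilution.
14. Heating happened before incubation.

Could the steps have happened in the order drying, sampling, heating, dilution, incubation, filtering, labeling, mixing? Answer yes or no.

no

The constraints require filtering before incubation, but in the proposed sequence incubation appears ahead of filtering. That one violation is enough.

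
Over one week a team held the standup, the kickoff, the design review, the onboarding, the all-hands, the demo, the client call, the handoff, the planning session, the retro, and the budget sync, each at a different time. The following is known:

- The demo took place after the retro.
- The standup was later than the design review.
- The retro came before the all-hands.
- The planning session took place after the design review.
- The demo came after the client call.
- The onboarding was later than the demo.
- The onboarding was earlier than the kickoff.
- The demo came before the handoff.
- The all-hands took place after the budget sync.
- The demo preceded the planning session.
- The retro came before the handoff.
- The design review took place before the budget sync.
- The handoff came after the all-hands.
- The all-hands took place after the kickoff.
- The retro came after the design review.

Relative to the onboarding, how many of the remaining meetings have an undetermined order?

Forced before the onboarding: the client call, the demo, the design review, and the retro; forced after the onboarding: the all-hands, the handoff, and the kickoff.
That leaves the budget sync, the planning session, and the standup with no forced order relative to the onboarding — 3.

3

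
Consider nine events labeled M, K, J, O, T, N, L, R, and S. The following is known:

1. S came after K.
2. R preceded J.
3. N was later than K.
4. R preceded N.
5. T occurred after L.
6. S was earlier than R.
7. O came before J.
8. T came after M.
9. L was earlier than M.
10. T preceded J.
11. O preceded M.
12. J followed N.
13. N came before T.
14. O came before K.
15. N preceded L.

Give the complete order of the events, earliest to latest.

O, K, S, R, N, L, M, T, J

The constraints fix every adjacent pair, so only one ordering works:
O → K → S → R → N → L → M → T → J.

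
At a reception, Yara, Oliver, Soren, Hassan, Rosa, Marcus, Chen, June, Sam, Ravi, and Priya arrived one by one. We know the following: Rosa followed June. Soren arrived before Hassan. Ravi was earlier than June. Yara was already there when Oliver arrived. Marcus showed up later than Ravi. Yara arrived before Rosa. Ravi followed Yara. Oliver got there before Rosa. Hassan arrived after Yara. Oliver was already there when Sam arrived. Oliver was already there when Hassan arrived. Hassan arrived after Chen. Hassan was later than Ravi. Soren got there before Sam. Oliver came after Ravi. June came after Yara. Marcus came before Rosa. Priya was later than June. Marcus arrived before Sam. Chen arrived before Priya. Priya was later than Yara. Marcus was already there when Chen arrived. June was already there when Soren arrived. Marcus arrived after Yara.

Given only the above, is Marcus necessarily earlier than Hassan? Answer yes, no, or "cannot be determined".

Chain the constraints: Marcus → Chen → Hassan. Each link is directly stated, so Marcus comes before Hassan.

yes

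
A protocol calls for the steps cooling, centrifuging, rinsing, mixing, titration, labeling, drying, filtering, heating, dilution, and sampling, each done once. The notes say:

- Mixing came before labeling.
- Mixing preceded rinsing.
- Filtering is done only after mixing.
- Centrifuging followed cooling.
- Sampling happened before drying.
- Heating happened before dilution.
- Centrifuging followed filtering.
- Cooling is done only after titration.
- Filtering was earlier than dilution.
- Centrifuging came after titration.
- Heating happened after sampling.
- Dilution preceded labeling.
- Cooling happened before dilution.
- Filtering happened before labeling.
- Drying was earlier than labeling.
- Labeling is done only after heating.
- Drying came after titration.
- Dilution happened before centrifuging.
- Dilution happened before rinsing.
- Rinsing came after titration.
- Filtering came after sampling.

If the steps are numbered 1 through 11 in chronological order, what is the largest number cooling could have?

7

Cooling must come before centrifuging, dilution, labeling, and rinsing — 4 steps forced after it.
Everything else can be placed before cooling in some valid order, so cooling can sit as late as position 11 − 4 = 7.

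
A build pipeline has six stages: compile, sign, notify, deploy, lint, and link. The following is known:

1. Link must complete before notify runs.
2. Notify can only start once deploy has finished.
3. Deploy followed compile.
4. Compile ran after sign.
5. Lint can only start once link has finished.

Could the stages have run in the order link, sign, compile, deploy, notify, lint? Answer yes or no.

yes

Check each stated constraint against the proposed order — e.g. link is ahead of notify; link is ahead of lint. Every pair is in the required order; nothing is violated.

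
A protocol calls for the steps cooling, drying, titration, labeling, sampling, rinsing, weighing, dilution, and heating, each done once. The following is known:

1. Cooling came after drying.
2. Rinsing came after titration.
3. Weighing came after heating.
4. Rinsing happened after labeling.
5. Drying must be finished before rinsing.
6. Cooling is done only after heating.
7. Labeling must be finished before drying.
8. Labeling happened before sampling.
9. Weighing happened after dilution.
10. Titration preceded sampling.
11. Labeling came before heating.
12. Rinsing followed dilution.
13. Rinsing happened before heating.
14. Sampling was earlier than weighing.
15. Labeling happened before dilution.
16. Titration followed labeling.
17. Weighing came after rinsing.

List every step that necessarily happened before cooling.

dilution, drying, heating, labeling, rinsing, titration

Directly stated before cooling: drying and heating.
Dilution reaches cooling via dilution → rinsing → heating → cooling.
Labeling reaches cooling via labeling → heating → cooling.
Rinsing reaches cooling via rinsing → heating → cooling.
Likewise titration reaches cooling by chaining the stated constraints.
No chain forces sampling (or any of the others) ahead of cooling.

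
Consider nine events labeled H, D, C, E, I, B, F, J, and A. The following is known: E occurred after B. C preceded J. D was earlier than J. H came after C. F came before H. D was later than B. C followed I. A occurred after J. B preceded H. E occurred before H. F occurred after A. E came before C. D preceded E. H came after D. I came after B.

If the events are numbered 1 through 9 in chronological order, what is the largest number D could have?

D must come before A, C, E, F, H, and J — 6 events forced after it.
Everything else can be placed before D in some valid order, so D can sit as late as position 9 − 6 = 3.

3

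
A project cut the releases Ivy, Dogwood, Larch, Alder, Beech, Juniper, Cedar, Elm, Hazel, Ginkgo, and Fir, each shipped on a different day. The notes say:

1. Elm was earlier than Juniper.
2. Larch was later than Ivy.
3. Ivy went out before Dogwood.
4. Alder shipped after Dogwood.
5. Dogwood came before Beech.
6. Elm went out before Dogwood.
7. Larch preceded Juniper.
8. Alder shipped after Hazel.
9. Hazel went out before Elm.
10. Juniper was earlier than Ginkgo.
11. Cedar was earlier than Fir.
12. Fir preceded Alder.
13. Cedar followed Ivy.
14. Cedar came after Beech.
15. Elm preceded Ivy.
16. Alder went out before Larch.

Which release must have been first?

Hazel has a chain of constraints placing it before every other release, so Hazel must be first.

Hazel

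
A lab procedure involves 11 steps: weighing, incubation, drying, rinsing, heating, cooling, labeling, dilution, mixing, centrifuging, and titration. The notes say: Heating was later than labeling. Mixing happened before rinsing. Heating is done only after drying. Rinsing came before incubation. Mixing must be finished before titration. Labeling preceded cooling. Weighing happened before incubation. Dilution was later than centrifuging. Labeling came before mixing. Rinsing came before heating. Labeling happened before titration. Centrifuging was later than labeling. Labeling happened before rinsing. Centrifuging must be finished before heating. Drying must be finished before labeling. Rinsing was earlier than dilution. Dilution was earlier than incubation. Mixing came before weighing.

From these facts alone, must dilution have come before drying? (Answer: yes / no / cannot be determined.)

Tracing the constraints gives drying → labeling → rinsing → dilution, so drying must come before dilution.
That means dilution cannot be before drying.

no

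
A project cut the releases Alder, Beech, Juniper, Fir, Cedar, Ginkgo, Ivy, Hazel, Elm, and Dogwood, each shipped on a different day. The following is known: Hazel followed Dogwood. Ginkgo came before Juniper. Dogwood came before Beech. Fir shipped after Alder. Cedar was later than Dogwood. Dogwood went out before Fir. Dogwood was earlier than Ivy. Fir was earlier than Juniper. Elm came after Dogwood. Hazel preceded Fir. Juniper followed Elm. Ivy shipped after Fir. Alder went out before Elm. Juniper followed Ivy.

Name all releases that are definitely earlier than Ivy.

Alder, Dogwood, Fir, Hazel

Directly stated before Ivy: Dogwood and Fir.
Alder reaches Ivy via Alder → Fir → Ivy.
Hazel reaches Ivy via Hazel → Fir → Ivy.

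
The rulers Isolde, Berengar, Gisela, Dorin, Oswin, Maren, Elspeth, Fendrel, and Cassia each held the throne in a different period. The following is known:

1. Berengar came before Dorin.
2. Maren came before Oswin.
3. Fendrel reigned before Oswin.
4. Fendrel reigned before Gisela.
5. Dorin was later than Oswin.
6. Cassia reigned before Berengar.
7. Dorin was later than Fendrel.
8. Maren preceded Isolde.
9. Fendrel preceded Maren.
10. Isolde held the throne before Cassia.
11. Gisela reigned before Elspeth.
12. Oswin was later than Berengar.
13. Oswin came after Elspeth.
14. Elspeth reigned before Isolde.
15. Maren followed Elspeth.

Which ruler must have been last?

Every other ruler has a chain of constraints placing them before Dorin, so Dorin is last.

Dorin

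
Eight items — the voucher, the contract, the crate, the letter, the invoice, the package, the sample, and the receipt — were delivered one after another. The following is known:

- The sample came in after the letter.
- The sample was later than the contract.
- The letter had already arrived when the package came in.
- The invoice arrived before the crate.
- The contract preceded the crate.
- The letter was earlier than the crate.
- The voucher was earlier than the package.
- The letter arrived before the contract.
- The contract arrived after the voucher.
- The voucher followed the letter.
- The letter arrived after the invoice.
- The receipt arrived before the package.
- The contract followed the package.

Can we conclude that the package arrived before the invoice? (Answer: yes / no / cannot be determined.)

Tracing the constraints gives the invoice → the letter → the package, so the invoice must come before the package.
That means the package cannot be before the invoice.

no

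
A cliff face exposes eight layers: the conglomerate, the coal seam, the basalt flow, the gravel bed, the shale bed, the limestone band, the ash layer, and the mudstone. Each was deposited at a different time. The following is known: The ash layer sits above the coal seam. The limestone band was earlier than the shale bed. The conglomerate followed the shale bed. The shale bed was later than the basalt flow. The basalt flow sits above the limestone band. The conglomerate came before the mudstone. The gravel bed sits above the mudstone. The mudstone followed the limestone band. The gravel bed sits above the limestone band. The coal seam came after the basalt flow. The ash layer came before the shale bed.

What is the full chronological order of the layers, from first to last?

The constraints fix every adjacent pair, so only one ordering works:
the limestone band → the basalt flow → the coal seam → the ash layer → the shale bed → the conglomerate → the mudstone → the gravel bed.

the limestone band, the basalt flow, the coal seam, the ash layer, the shale bed, the conglomerate, the mudstone, the gravel bed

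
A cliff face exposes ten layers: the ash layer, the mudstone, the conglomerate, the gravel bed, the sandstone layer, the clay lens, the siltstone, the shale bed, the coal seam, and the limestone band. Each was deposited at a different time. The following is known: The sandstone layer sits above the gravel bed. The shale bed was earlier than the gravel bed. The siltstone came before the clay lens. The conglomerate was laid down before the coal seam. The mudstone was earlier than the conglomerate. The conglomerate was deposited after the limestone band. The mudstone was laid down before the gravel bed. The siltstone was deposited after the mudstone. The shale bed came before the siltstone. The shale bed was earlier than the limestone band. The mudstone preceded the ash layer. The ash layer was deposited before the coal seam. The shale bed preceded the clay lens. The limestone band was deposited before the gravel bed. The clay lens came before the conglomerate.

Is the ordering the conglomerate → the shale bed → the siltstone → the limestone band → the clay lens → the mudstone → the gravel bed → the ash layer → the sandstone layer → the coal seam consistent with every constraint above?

The constraints require the mudstone before the conglomerate, but in the proposed sequence the conglomerate appears ahead of the mudstone. That one violation is enough.

no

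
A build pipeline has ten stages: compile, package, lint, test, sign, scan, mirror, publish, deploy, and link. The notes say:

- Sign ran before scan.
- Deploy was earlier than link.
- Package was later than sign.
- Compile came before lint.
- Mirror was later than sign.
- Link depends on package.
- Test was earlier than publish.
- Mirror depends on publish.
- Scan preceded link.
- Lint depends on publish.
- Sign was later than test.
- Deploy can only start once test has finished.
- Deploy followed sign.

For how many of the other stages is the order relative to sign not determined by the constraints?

Forced before sign: test; forced after sign: deploy, link, mirror, package, and scan.
That leaves compile, lint, and publish with no forced order relative to sign — 3.

3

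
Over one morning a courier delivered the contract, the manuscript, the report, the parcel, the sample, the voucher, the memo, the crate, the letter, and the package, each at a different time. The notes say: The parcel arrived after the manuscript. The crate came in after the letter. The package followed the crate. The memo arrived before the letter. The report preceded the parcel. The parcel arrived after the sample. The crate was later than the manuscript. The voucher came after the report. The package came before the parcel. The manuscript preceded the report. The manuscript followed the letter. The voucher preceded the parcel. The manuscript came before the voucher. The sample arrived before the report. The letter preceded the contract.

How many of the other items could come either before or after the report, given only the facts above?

3

Forced before the report: the letter, the manuscript, the memo, and the sample; forced after the report: the parcel and the voucher.
That leaves the contract, the crate, and the package with no forced order relative to the report — 3.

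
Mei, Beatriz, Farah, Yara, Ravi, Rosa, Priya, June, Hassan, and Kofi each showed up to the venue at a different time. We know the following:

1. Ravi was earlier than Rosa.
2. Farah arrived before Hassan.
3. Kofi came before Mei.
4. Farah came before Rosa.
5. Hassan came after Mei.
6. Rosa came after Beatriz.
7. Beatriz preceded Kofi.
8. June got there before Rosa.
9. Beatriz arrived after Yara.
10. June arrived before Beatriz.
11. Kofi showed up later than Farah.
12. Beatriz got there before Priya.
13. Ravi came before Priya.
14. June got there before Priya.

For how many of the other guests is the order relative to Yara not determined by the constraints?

3

Forced after Yara: Beatriz, Hassan, Kofi, Mei, Priya, and Rosa.
That leaves Farah, June, and Ravi with no forced order relative to Yara — 3.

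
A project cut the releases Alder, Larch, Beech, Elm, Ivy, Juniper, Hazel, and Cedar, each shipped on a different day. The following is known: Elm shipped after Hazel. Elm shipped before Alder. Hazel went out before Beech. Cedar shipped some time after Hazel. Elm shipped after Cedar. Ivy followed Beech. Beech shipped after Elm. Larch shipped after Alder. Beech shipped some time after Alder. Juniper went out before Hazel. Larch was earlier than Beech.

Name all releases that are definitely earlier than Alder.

Cedar, Elm, Hazel, Juniper

Directly stated before Alder: Elm.
Cedar reaches Alder via Cedar → Elm → Alder.
Hazel reaches Alder via Hazel → Elm → Alder.
Juniper reaches Alder via Juniper → Hazel → Elm → Alder.
No chain forces Larch (or any of the others) ahead of Alder.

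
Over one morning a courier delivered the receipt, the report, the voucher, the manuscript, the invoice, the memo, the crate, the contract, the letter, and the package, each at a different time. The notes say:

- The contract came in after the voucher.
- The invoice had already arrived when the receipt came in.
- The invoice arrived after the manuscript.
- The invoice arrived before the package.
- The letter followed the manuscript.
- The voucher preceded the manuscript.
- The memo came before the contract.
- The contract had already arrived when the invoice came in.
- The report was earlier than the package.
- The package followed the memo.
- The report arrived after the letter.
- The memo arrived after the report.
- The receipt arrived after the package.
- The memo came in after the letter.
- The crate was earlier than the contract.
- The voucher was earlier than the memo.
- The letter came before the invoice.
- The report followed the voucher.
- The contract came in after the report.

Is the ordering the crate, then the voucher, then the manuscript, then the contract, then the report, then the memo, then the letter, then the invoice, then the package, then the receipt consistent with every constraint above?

no

The constraints require the memo before the contract, but in the proposed sequence the contract appears ahead of the memo. That one violation is enough.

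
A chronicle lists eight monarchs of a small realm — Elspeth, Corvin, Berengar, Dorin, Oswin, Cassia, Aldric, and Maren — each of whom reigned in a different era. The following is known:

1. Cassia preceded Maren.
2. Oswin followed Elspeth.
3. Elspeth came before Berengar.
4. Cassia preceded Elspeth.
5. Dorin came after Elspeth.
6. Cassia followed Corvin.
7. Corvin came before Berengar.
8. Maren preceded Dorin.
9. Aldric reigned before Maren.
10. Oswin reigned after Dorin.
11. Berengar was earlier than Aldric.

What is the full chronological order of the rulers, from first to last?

The constraints fix every adjacent pair, so only one ordering works:
Corvin → Cassia → Elspeth → Berengar → Aldric → Maren → Dorin → Oswin.

Corvin, Cassia, Elspeth, Berengar, Aldric, Maren, Dorin, Oswin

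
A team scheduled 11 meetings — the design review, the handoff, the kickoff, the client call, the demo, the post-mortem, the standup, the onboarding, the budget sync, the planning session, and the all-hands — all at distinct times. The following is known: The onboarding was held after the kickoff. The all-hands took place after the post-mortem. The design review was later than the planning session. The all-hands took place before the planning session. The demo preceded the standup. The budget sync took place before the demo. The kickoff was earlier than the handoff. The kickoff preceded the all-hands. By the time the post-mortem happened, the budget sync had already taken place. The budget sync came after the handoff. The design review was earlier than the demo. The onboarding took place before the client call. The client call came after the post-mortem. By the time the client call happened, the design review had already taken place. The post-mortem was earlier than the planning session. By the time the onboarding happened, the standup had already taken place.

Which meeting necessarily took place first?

the kickoff

The kickoff has a chain of constraints placing it before every other meeting, so the kickoff must be first.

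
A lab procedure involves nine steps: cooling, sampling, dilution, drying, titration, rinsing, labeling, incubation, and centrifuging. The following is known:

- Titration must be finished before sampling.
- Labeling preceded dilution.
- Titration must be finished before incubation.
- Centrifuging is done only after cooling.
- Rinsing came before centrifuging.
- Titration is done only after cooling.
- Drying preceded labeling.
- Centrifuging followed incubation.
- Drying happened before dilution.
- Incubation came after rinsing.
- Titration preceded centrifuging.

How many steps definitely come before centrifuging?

4

Directly stated before centrifuging: cooling, incubation, rinsing, and titration.
That's cooling, incubation, rinsing, and titration — 4 in all.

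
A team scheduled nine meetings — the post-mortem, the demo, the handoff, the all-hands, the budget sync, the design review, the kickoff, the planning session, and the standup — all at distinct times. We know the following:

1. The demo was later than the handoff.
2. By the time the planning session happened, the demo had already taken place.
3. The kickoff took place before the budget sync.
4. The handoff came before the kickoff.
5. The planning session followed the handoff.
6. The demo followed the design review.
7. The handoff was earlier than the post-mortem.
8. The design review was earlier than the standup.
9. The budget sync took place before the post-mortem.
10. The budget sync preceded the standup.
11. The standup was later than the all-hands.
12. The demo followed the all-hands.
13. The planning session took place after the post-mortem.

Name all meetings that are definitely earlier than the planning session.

the all-hands, the budget sync, the demo, the design review, the handoff, the kickoff, the post-mortem

Directly stated before the planning session: the demo, the handoff, and the post-mortem.
The all-hands reaches the planning session via the all-hands → the demo → the planning session.
The budget sync reaches the planning session via the budget sync → the post-mortem → the planning session.
The design review reaches the planning session via the design review → the demo → the planning session.
Likewise the kickoff reaches the planning session by chaining the stated constraints.
No chain forces the standup ahead of the planning session.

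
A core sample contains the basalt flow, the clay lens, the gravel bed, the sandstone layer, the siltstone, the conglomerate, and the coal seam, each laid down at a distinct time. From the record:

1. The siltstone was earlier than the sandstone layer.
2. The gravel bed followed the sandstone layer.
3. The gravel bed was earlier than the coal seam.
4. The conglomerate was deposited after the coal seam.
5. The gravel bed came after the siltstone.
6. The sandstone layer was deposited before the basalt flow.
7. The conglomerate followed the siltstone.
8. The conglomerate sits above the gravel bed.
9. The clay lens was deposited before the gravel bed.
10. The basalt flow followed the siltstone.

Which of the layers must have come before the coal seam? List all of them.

the clay lens, the gravel bed, the sandstone layer, the siltstone

Directly stated before the coal seam: the gravel bed.
The clay lens reaches the coal seam via the clay lens → the gravel bed → the coal seam.
The sandstone layer reaches the coal seam via the sandstone layer → the gravel bed → the coal seam.
The siltstone reaches the coal seam via the siltstone → the gravel bed → the coal seam.
No chain forces the basalt flow (or any of the others) ahead of the coal seam.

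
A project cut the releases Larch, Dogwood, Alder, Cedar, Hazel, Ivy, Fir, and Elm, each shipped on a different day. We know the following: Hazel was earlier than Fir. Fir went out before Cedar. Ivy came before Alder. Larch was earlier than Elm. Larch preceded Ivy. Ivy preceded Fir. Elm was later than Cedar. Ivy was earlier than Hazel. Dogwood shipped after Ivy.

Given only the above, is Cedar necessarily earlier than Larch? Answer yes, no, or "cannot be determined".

Tracing the constraints gives Larch → Ivy → Fir → Cedar, so Larch must come before Cedar.
That means Cedar cannot be before Larch.

no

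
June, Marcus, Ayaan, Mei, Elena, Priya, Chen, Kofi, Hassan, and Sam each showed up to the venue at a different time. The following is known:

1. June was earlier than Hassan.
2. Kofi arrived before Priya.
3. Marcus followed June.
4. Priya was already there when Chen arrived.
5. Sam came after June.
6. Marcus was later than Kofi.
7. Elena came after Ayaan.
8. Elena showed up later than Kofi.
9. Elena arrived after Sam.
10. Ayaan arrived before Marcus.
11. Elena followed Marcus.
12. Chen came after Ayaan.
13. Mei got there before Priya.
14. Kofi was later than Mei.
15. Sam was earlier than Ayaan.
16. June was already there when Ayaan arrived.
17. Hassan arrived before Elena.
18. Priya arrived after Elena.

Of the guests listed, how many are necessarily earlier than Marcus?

Directly stated before Marcus: Ayaan, June, and Kofi.
Mei reaches Marcus via Mei → Kofi → Marcus.
Sam reaches Marcus via Sam → Ayaan → Marcus.
That's Ayaan, June, Kofi, Mei, and Sam — 5 in all.

5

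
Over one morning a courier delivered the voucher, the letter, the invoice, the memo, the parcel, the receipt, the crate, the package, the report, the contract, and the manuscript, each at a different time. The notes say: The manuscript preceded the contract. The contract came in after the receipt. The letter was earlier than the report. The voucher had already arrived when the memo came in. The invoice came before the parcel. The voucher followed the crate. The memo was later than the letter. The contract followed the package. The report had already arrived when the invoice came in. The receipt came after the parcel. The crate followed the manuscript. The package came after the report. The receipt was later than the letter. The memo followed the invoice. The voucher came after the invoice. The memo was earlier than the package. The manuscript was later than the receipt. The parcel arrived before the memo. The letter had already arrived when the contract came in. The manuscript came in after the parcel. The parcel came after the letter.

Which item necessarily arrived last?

Every other item has a chain of constraints placing it before the contract, so the contract is last.

the contract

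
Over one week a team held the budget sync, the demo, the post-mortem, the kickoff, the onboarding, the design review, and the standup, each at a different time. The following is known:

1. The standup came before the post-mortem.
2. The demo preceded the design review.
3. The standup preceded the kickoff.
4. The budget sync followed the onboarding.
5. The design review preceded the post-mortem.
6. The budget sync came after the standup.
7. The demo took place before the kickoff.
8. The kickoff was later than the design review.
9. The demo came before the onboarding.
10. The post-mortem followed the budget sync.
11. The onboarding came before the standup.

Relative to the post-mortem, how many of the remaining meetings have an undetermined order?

Forced before the post-mortem: the budget sync, the demo, the design review, the onboarding, and the standup.
That leaves the kickoff with no forced order relative to the post-mortem — 1.

1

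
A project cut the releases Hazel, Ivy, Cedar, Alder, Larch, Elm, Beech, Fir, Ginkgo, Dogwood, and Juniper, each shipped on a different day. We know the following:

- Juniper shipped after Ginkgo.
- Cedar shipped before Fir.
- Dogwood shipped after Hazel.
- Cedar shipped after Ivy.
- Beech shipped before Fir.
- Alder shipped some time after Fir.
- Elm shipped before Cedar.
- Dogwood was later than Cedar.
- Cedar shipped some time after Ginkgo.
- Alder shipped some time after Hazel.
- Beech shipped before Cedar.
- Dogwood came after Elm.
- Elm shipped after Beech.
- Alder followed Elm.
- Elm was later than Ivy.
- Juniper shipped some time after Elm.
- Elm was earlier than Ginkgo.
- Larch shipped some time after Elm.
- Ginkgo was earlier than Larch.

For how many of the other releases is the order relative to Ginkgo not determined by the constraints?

1

Forced before Ginkgo: Beech, Elm, and Ivy; forced after Ginkgo: Alder, Cedar, Dogwood, Fir, Juniper, and Larch.
That leaves Hazel with no forced order relative to Ginkgo — 1.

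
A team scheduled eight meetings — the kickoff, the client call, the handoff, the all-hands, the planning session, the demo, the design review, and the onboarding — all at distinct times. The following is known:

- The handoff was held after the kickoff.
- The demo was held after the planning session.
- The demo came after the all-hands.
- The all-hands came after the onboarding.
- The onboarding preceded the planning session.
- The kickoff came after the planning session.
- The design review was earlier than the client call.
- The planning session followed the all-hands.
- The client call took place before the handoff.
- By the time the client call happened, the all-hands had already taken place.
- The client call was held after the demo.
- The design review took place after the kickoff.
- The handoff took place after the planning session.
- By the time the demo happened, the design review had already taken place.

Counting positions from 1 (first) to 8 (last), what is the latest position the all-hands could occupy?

The all-hands must come before the client call, the demo, the design review, the handoff, the kickoff, and the planning session — 6 meetings forced after it.
Everything else can be placed before the all-hands in some valid order, so the all-hands can sit as late as position 8 − 6 = 2.

2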